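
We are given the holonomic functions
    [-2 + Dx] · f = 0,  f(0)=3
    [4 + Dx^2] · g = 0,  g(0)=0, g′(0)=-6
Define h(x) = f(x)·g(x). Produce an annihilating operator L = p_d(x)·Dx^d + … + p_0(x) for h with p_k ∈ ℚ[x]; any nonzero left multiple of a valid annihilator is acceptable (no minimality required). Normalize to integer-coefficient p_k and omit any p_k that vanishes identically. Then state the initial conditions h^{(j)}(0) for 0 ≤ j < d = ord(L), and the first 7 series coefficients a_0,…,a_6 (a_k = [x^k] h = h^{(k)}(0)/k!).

f: a_k = 3, 6, 6, 4, 2, 4/5, 4/15, …
g: a_k = 0, -6, 0, 4, 0, -4/5, 0, …
f·g: L₀ = L_f ⊗_s L_g, ord ≤ 1·2.
L = 8 - 4·Dx + Dx^2  (order 2).
h: a_k = 0, -18, -36, -24, 0, 48/5, 32/5, …
ICs: h(0) = 0, h′(0) = -18.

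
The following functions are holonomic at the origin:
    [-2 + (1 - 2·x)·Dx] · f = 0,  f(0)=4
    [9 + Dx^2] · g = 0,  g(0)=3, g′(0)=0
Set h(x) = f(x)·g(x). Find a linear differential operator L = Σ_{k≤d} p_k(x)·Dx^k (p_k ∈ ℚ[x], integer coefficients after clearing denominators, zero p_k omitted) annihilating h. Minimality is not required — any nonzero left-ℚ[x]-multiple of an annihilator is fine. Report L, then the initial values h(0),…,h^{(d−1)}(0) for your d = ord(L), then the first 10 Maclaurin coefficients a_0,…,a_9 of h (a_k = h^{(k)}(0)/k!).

L = (-9 + 18·x) + 4·Dx + (-1 + 2·x)·Dx^2  (order 2).
h: a_k = 12, 24, -6, -12, 33/2, 33, 1077/20, 1077/10, 48687/224, 48687/112, …
ICs: h(0) = 12, h′(0) = 24.

f: a_k = 4, 8, 16, 32, 64, 128, 256, 512, 1024, 2048, …
g: a_k = 3, 0, -27/2, 0, 81/8, 0, -243/80, 0, 2187/4480, 0, …
f·g: L₀ = L_f ⊗_s L_g, ord ≤ 1·2.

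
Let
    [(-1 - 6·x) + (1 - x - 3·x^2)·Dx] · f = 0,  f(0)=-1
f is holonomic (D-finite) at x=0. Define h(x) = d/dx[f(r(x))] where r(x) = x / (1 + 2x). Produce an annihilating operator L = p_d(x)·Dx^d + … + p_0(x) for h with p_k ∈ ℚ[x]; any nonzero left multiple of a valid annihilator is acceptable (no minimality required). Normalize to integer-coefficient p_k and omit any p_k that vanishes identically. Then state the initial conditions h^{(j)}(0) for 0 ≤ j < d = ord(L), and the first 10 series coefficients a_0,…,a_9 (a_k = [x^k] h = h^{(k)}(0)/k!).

f: a_k = -1, -1, -4, -7, -19, -40, -97, -217, -508, -1159, …
h₀=f(r): pull back L_f along r ⇒ L₀.
Derive L from L₀ (diff closure).
L = (4 + 6·x + 30·x^2 + 32·x^3) + (-1 - 13·x - 45·x^2 - 38·x^3 + 16·x^4)·Dx  (order 1).
h: a_k = -1, -4, 15, -68, 280, -1110, 4277, -16144, 59985, -220130, …
ICs: h(0) = -1.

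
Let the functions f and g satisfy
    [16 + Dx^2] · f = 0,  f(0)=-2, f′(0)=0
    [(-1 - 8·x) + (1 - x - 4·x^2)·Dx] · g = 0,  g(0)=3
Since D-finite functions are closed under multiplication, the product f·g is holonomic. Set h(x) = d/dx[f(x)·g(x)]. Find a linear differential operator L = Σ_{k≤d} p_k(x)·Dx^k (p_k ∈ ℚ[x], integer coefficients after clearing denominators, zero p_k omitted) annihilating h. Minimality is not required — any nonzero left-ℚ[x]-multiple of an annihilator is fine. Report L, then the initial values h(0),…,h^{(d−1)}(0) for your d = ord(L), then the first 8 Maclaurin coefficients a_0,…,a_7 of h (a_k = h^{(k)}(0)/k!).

f: a_k = -2, 0, 16, 0, -64/3, 0, 512/45, 0, …
g: a_k = 3, 3, 15, 27, 87, 195, 543, 1323, …
Product ⇒ symmetric product L₀, ord ≤ 2.
h₀' ⇒ L via d/dx closure of L₀.
L = (-12 - 64·x - 224·x^2 + 256·x^3 + 512·x^4) + (-1 - 4·x + 48·x^2 + 128·x^3)·Dx + (1 - 3·x - 10·x^2 + 16·x^3 + 32·x^4)·Dx^2  (order 2).
h: a_k = -6, 36, -18, 8, -110, 604/5, -7126/15, 816/35, …
ICs: h(0) = -6, h′(0) = 36.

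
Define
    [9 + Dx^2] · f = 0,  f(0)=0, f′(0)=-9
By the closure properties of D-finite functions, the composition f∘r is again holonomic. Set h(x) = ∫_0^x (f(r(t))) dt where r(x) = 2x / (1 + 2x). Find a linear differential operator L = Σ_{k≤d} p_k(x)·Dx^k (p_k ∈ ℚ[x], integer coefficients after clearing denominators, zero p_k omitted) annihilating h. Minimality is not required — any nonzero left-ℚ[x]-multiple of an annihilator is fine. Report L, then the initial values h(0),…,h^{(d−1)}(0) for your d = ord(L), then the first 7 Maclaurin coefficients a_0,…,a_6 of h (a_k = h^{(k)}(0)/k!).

L = 36·Dx + (4 + 24·x + 48·x^2 + 32·x^3)·Dx^2 + (1 + 8·x + 24·x^2 + 32·x^3 + 16·x^4)·Dx^3  (order 3).
h: a_k = 0, 0, -9, 12, 9, -504/5, 1758/5, …
ICs: h(0) = 0, h′(0) = 0, h′′(0) = -18.

f: a_k = 0, -9, 0, 27/2, 0, -243/40, 0, …
Change of var in L_f (x↦r) gives L₀.
h=∫₀ˣh₀: take L = L₀·Dx.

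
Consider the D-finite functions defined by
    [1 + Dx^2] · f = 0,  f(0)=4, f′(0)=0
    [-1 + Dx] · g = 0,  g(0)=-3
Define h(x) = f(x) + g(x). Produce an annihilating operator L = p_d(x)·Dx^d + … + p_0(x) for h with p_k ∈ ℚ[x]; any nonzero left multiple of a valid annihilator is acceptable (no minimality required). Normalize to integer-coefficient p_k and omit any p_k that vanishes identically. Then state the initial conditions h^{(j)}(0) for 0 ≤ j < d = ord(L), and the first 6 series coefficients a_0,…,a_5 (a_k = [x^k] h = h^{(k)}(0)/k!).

f: a_k = 4, 0, -2, 0, 1/6, 0, …
g: a_k = -3, -3, -3/2, -1/2, -1/8, -1/40, …
f+g: L₀ = lclm(L_f,L_g), ord ≤ 2+1.
L = -1 + Dx - Dx^2 + Dx^3  (order 3).
h: a_k = 1, -3, -7/2, -1/2, 1/24, -1/40, …
ICs: h(0) = 1, h′(0) = -3, h′′(0) = -7.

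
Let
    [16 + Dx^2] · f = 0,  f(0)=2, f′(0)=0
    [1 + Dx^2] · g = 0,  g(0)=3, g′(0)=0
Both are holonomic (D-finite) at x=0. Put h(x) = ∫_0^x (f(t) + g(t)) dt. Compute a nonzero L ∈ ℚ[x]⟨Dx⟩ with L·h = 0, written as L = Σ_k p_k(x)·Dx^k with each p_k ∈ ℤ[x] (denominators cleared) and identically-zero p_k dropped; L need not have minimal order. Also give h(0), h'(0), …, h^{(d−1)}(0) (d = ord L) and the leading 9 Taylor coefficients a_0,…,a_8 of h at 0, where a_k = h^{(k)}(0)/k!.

f: a_k = 2, 0, -16, 0, 64/3, 0, -512/45, 0, 1024/315, …
g: a_k = 3, 0, -3/2, 0, 1/8, 0, -1/240, 0, 1/13440, …
L₀ := lclm(L_f,L_g); ord L₀ ≤ 2+2.
Integrate: L := L₀·Dx.
L = 16·Dx + 17·Dx^3 + Dx^5  (order 5).
h: a_k = 0, 5, 0, -35/6, 0, 103/24, 0, -1639/1008, 0, …
ICs: h(0) = 0, h′(0) = 5, h′′(0) = 0, h′′′(0) = -35, h′′′′(0) = 0.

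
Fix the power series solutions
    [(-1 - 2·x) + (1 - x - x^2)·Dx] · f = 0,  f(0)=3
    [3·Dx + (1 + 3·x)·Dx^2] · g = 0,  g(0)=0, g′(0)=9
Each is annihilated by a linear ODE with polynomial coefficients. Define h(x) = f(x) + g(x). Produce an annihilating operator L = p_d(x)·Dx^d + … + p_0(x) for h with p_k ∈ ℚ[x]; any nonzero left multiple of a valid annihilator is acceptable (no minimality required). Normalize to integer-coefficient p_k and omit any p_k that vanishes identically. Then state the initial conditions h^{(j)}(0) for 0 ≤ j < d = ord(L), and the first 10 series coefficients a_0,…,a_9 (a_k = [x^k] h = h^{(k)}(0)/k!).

f: a_k = 3, 3, 6, 9, 15, 24, 39, 63, 102, 165, …
g: a_k = 0, 9, -27/2, 27, -243/4, 729/5, -729/2, 6561/7, -19683/8, 6561, …
Weyl lclm of L_f,L_g ⇒ L₀ (ord ≤ 3).
L = (126 + 342·x + 468·x^2 + 180·x^3 + 108·x^4)·Dx + (156·x + 576·x^2 + 672·x^3 + 378·x^4 + 180·x^5)·Dx^2 + (-7 - 35·x - 29·x^2 + 63·x^3 + 99·x^4 + 93·x^5 + 36·x^6)·Dx^3  (order 3).
h: a_k = 3, 12, -15/2, 36, -183/4, 849/5, -651/2, 7002/7, -18867/8, 6726, …
ICs: h(0) = 3, h′(0) = 12, h′′(0) = -15.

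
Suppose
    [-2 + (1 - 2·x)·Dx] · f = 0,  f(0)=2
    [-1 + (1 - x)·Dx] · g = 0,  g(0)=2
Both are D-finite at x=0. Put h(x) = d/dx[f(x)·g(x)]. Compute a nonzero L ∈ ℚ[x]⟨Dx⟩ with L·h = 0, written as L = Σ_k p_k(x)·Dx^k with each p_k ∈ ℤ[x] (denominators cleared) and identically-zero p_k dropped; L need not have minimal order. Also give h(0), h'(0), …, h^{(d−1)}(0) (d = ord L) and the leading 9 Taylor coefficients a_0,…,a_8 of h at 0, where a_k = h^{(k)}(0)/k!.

L = (14 - 36·x + 24·x^2) + (-3 + 13·x - 18·x^2 + 8·x^3)·Dx  (order 1).
h: a_k = 12, 56, 180, 496, 1260, 3048, 7140, 16352, 36828, …
ICs: h(0) = 12.

f: a_k = 2, 4, 8, 16, 32, 64, 128, 256, 512, …
g: a_k = 2, 2, 2, 2, 2, 2, 2, 2, 2, …
L₀ := L_f ⊗_s L_g (sym. prod.), ord ≤ 1.
Derive L from L₀ (diff closure).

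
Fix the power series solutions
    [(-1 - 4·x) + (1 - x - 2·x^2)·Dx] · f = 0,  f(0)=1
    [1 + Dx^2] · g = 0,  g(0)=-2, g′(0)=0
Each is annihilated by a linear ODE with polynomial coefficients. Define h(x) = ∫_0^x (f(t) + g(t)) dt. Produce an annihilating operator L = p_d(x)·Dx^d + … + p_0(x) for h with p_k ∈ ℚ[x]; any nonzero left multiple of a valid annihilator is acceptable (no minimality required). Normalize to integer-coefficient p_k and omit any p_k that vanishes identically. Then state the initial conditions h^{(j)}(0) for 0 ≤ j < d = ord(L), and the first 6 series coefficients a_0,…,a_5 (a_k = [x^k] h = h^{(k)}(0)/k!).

f: a_k = 1, 1, 3, 5, 11, 21, …
g: a_k = -2, 0, 1, 0, -1/12, 0, …
Weyl lclm of L_f,L_g ⇒ L₀ (ord ≤ 3).
Integrate: L := L₀·Dx.
L = (31 + 146·x + 133·x^2 + 184·x^3 + 20·x^4 + 16·x^5)·Dx + (-7 - 3·x + 3·x^2 + 37·x^3 + 42·x^4 + 12·x^5 + 8·x^6)·Dx^2 + (31 + 146·x + 133·x^2 + 184·x^3 + 20·x^4 + 16·x^5)·Dx^3 + (-7 - 3·x + 3·x^2 + 37·x^3 + 42·x^4 + 12·x^5 + 8·x^6)·Dx^4  (order 4).
h: a_k = 0, -1, 1/2, 4/3, 5/4, 131/60, …
ICs: h(0) = 0, h′(0) = -1, h′′(0) = 1, h′′′(0) = 8.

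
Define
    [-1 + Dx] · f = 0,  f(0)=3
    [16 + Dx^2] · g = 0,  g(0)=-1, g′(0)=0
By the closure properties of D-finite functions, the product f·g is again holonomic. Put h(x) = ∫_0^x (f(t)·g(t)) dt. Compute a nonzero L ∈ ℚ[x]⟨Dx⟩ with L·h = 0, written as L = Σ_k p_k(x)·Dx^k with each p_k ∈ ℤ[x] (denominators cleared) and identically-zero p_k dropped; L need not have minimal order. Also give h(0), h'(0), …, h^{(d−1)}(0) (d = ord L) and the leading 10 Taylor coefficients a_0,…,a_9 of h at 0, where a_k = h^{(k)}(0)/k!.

f: a_k = 3, 3, 3/2, 1/2, 1/8, 1/40, 1/240, 1/1680, 1/13440, 1/120960, …
g: a_k = -1, 0, 8, 0, -32/3, 0, 256/45, 0, -512/315, 0, …
h₀=f·g: eliminate ⇒ L₀, order ≤ 1·2.
h=∫h₀ ⇒ L = L₀·Dx.
L = 17·Dx - 2·Dx^2 + Dx^3  (order 3).
h: a_k = 0, -3, -3/2, 15/2, 47/8, -161/40, -1121/240, 33/112, 20047/13440, 31679/120960, …
ICs: h(0) = 0, h′(0) = -3, h′′(0) = -3.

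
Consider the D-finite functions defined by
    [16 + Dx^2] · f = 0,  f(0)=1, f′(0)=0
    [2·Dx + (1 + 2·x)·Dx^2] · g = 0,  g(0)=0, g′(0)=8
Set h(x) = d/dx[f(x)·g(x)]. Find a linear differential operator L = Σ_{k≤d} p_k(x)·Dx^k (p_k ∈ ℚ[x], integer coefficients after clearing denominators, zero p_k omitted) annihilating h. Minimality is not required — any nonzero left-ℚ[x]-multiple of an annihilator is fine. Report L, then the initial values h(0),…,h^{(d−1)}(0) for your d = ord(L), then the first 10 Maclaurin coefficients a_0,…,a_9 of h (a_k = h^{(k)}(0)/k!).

L = (-896 + 28672·x + 282624·x^2 + 1032192·x^3 + 1826816·x^4 + 1572864·x^5 + 524288·x^6) + (576 + 12416·x + 66560·x^2 + 153600·x^3 + 163840·x^4 + 65536·x^5)·Dx + (280 + 6592·x + 44480·x^2 + 141312·x^3 + 234496·x^4 + 196608·x^5 + 65536·x^6)·Dx^2 + (36 + 776·x + 4160·x^2 + 9600·x^3 + 10240·x^4 + 4096·x^5)·Dx^3 + (21 + 300·x + 1676·x^2 + 4800·x^3 + 7520·x^4 + 6144·x^5 + 2048·x^6)·Dx^4  (order 4).
h: a_k = 8, -16, -160, 192, 128, 0, -6656/15, 31744/45, -124928/105, 149504/63, …
ICs: h(0) = 8, h′(0) = -16, h′′(0) = -320, h′′′(0) = 1152.

f: a_k = 1, 0, -8, 0, 32/3, 0, -256/45, 0, 512/315, 0, …
g: a_k = 0, 8, -8, 32/3, -16, 128/5, -128/3, 512/7, -128, 2048/9, …
h₀=f·g: eliminate ⇒ L₀, order ≤ 2·2.
Differentiate: ansatz ord ≤ ord L₀ ⇒ L.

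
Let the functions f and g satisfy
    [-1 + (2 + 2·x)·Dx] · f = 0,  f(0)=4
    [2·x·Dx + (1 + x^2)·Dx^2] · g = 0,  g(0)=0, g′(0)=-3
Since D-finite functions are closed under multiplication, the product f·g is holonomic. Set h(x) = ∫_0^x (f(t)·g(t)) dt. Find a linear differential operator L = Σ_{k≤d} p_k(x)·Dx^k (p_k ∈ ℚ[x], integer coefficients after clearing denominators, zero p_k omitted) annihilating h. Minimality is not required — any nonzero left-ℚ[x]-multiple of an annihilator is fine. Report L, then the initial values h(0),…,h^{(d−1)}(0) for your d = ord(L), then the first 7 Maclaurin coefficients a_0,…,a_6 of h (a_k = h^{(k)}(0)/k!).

L = (3 - 4·x - x^2)·Dx + (-4 + 4·x + 12·x^2 + 4·x^3)·Dx^2 + (4 + 8·x + 8·x^2 + 8·x^3 + 4·x^4)·Dx^3  (order 3).
h: a_k = 0, 0, -6, -2, 11/8, 1/4, -389/960, …
ICs: h(0) = 0, h′(0) = 0, h′′(0) = -12.

f: a_k = 4, 2, -1/2, 1/4, -5/32, 7/64, -21/256, …
g: a_k = 0, -3, 0, 1, 0, -3/5, 0, …
Sym-product of L_f,L_g gives L₀ (≤ ord 2).
∫: right-multiply L₀ by Dx.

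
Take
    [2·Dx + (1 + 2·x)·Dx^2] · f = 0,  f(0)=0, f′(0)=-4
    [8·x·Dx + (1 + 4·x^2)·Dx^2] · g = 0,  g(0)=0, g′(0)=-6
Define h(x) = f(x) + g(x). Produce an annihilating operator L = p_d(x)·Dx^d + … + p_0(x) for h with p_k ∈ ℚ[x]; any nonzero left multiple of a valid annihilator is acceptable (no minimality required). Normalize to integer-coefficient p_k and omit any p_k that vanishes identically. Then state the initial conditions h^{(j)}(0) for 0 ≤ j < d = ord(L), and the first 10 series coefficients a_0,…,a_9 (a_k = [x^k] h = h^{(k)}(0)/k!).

L = (-8 - 48·x + 96·x^2 + 64·x^3)·Dx + (-8 - 16·x + 192·x^3 + 128·x^4)·Dx^2 + (-1 + 2·x + 8·x^2 + 16·x^3 + 48·x^4 + 32·x^5)·Dx^3  (order 3).
h: a_k = 0, -10, 4, 8/3, 8, -32, 64/3, 128/7, 64, -2560/9, …
ICs: h(0) = 0, h′(0) = -10, h′′(0) = 8.

f: a_k = 0, -4, 4, -16/3, 8, -64/5, 64/3, -256/7, 64, -1024/9, …
g: a_k = 0, -6, 0, 8, 0, -96/5, 0, 384/7, 0, -512/3, …
Sum ⇒ L₀ = lclm(L_f,L_g) in ℚ(x)⟨Dx⟩.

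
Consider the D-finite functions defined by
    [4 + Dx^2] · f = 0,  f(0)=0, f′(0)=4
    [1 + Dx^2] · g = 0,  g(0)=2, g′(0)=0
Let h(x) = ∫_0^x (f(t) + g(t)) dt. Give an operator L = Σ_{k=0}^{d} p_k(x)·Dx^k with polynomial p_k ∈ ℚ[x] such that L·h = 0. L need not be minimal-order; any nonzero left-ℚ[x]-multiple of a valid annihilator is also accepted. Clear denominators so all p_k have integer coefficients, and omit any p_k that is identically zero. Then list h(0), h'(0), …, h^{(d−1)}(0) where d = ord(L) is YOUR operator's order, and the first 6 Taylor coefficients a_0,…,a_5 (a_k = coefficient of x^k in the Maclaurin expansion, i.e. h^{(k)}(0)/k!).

f: a_k = 0, 4, 0, -8/3, 0, 8/15, …
g: a_k = 2, 0, -1, 0, 1/12, 0, …
Weyl lclm of L_f,L_g ⇒ L₀ (ord ≤ 4).
h=∫₀ˣh₀: take L = L₀·Dx.
L = 4·Dx + 5·Dx^3 + Dx^5  (order 5).
h: a_k = 0, 2, 2, -1/3, -2/3, 1/60, …
ICs: h(0) = 0, h′(0) = 2, h′′(0) = 4, h′′′(0) = -2, h′′′′(0) = -16.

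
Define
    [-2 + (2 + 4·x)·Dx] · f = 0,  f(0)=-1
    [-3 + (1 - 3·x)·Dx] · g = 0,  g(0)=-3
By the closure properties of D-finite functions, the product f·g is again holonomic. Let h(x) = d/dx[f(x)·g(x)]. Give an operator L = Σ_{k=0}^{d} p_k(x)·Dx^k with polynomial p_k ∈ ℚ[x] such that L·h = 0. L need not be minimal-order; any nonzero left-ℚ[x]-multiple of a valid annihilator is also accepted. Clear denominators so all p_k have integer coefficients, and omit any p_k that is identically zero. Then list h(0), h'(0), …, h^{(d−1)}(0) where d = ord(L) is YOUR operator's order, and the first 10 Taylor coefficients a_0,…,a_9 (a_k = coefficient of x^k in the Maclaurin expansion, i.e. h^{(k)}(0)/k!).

f: a_k = -1, -1, 1/2, -1/2, 5/8, -7/8, 21/16, -33/16, 429/128, -715/128, …
g: a_k = -3, -9, -27, -81, -243, -729, -2187, -6561, -19683, -59049, …
Sym-product of L_f,L_g gives L₀ (≤ ord 1).
Differentiate: ansatz ord ≤ ord L₀ ⇒ L.
L = (23 + 72·x + 27·x^2) + (-4 + x + 27·x^2 + 18·x^3)·Dx  (order 1).
h: a_k = 12, 69, 315, 2505/2, 4710, 135459/8, 474453/8, 3252105/16, 21956535/32, 292717335/128, …
ICs: h(0) = 12.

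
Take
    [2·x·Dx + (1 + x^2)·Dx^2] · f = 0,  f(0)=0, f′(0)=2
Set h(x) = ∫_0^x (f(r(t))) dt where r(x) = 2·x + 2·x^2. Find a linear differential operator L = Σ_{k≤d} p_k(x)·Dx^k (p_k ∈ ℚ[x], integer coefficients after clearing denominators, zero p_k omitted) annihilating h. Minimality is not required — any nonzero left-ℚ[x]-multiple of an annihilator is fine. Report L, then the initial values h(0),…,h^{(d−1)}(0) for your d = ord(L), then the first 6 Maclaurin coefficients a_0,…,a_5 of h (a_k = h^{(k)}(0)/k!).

f: a_k = 0, 2, 0, -2/3, 0, 2/5, …
Change of var in L_f (x↦r) gives L₀.
h=∫₀ˣh₀: take L = L₀·Dx.
L = (-2 + 8·x + 32·x^2 + 48·x^3 + 24·x^4)·Dx^2 + (1 + 2·x + 4·x^2 + 16·x^3 + 20·x^4 + 8·x^5)·Dx^3  (order 3).
h: a_k = 0, 0, 2, 4/3, -4/3, -16/5, …
ICs: h(0) = 0, h′(0) = 0, h′′(0) = 4.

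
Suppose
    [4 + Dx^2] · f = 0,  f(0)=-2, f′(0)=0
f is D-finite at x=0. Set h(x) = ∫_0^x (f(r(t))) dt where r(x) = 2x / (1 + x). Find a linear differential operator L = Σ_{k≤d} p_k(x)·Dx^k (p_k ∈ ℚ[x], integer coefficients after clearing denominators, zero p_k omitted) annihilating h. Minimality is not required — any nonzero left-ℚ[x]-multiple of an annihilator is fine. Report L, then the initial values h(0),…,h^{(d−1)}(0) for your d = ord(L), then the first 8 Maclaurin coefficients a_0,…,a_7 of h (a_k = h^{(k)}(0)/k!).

L = 16·Dx + (2 + 6·x + 6·x^2 + 2·x^3)·Dx^2 + (1 + 4·x + 6·x^2 + 4·x^3 + x^4)·Dx^3  (order 3).
h: a_k = 0, -2, 0, 16/3, -8, 16/3, 32/9, -784/45, …
ICs: h(0) = 0, h′(0) = -2, h′′(0) = 0.

f: a_k = -2, 0, 4, 0, -4/3, 0, 8/45, 0, …
L₀ from L_f via x↦r, Dx↦r'^{-1}Dx.
Integrate: L := L₀·Dx.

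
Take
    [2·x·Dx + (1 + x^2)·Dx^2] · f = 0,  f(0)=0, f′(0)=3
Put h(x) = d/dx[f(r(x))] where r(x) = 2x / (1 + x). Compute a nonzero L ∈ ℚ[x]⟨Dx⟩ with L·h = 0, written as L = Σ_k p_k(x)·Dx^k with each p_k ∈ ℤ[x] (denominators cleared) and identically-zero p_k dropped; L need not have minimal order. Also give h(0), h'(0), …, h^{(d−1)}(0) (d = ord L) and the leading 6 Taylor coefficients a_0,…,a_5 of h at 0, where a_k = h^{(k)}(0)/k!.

L = (2 + 10·x) + (1 + 2·x + 5·x^2)·Dx  (order 1).
h: a_k = 6, -12, -6, 72, -114, -132, …
ICs: h(0) = 6.

f: a_k = 0, 3, 0, -1, 0, 3/5, …
f∘r: x↦r, Dx↦Dx/r' in L_f ⇒ L₀.
Differentiate: ansatz ord ≤ ord L₀ ⇒ L.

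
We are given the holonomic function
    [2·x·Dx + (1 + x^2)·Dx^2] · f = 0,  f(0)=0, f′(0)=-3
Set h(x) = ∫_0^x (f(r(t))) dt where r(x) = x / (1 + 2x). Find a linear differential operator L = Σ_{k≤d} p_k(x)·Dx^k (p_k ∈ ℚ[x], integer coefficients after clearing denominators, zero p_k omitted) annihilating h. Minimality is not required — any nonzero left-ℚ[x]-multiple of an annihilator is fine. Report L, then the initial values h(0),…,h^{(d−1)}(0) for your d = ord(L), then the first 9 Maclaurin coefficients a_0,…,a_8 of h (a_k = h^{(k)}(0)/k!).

L = (4 + 10·x)·Dx^2 + (1 + 4·x + 5·x^2)·Dx^3  (order 3).
h: a_k = 0, 0, -3/2, 2, -11/4, 18/5, -41/10, 22/7, 87/56, …
ICs: h(0) = 0, h′(0) = 0, h′′(0) = -3.

f: a_k = 0, -3, 0, 1, 0, -3/5, 0, 3/7, 0, …
L₀ from L_f via x↦r, Dx↦r'^{-1}Dx.
h=∫₀ˣh₀: take L = L₀·Dx.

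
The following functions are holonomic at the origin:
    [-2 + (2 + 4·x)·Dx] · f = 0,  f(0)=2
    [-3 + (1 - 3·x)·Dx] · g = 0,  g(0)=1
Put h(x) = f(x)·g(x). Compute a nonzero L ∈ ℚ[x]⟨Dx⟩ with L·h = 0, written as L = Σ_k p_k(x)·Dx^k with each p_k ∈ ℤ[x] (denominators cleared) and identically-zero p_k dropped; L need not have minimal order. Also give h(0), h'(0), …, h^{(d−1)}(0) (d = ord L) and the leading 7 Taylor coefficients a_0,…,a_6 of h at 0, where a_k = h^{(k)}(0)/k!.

L = (4 + 3·x) + (-1 + x + 6·x^2)·Dx  (order 1).
h: a_k = 2, 8, 23, 70, 835/4, 628, 15051/8, …
ICs: h(0) = 2.

f: a_k = 2, 2, -1, 1, -5/4, 7/4, -21/8, …
g: a_k = 1, 3, 9, 27, 81, 243, 729, …
Sym-product of L_f,L_g gives L₀ (≤ ord 1).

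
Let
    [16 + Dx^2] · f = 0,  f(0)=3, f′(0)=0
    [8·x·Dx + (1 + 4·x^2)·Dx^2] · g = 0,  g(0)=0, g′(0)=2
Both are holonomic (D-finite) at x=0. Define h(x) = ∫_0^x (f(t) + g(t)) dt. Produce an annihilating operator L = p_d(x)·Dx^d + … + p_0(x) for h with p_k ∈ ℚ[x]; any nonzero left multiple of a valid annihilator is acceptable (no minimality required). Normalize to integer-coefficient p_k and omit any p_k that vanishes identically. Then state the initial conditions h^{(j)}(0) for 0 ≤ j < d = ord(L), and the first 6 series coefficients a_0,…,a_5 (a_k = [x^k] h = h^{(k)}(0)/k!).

f: a_k = 3, 0, -24, 0, 32, 0, …
g: a_k = 0, 2, 0, -8/3, 0, 32/5, …
f+g: L₀ = lclm(L_f,L_g), ord ≤ 2+2.
h=∫₀ˣh₀: take L = L₀·Dx.
L = (-512·x + 5120·x^3 + 4096·x^5)·Dx^2 + (16 + 512·x^2 + 2304·x^4 + 2048·x^6)·Dx^3 + (-32·x + 320·x^3 + 256·x^5)·Dx^4 + (1 + 32·x^2 + 144·x^4 + 128·x^6)·Dx^5  (order 5).
h: a_k = 0, 3, 1, -8, -2/3, 32/5, …
ICs: h(0) = 0, h′(0) = 3, h′′(0) = 2, h′′′(0) = -48, h′′′′(0) = -16.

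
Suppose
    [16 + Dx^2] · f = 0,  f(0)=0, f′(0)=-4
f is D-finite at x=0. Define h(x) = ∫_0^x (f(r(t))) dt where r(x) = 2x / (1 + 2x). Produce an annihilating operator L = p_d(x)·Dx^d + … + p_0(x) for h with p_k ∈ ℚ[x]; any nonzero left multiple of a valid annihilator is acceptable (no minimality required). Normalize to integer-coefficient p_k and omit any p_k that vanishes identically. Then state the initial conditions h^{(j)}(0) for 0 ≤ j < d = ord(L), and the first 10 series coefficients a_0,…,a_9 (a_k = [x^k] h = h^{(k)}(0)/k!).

f: a_k = 0, -4, 0, 32/3, 0, -128/15, 0, 1024/315, 0, -2048/2835, …
f∘r: x↦r, Dx↦Dx/r' in L_f ⇒ L₀.
Integrate: L := L₀·Dx.
L = 64·Dx + (4 + 24·x + 48·x^2 + 32·x^3)·Dx^2 + (1 + 8·x + 24·x^2 + 32·x^3 + 16·x^4)·Dx^3  (order 3).
h: a_k = 0, 0, -4, 16/3, 40/3, -448/5, 12352/45, -3840/7, 157504/315, 644096/405, …
ICs: h(0) = 0, h′(0) = 0, h′′(0) = -8.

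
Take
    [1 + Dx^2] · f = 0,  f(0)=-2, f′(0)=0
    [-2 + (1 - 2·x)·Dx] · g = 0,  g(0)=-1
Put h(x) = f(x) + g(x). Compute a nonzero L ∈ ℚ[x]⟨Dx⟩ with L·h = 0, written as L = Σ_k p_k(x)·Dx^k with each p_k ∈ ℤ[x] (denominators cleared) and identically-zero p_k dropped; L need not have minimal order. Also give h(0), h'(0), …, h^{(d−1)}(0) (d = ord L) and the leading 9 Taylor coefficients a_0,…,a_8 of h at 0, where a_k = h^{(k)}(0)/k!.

L = (-50 + 8·x - 8·x^2) + (9 - 22·x + 12·x^2 - 8·x^3)·Dx + (-50 + 8·x - 8·x^2)·Dx^2 + (9 - 22·x + 12·x^2 - 8·x^3)·Dx^3  (order 3).
h: a_k = -3, -2, -3, -8, -193/12, -32, -23039/360, -128, -5160961/20160, …
ICs: h(0) = -3, h′(0) = -2, h′′(0) = -6.

f: a_k = -2, 0, 1, 0, -1/12, 0, 1/360, 0, -1/20160, …
g: a_k = -1, -2, -4, -8, -16, -32, -64, -128, -256, …
f+g: L₀ = lclm(L_f,L_g), ord ≤ 2+1.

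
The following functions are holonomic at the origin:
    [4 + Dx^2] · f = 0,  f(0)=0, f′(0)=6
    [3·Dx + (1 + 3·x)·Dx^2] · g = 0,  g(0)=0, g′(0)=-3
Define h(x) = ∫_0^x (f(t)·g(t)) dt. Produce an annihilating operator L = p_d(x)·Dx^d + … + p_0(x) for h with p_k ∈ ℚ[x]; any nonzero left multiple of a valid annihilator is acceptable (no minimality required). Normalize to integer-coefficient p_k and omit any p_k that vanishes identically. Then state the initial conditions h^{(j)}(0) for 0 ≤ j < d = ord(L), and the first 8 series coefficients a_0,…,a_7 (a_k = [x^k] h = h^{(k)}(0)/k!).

f: a_k = 0, 6, 0, -4, 0, 4/5, 0, -8/105, …
g: a_k = 0, -3, 9/2, -9, 81/4, -243/5, 243/2, -2187/7, …
h₀=f·g: eliminate ⇒ L₀, order ≤ 2·2.
h=∫h₀ ⇒ L = L₀·Dx.
L = (-1112 - 1248·x + 7344·x^2 + 27648·x^3 + 20736·x^4)·Dx + (-48 + 2160·x + 10368·x^2 + 10368·x^3)·Dx^2 + (-250 + 240·x + 4968·x^2 + 13824·x^3 + 10368·x^4)·Dx^3 + (-12 + 540·x + 2592·x^2 + 2592·x^3)·Dx^4 + (7 + 138·x + 783·x^2 + 1728·x^3 + 1296·x^4)·Dx^5  (order 5).
h: a_k = 0, 0, 0, -6, 27/4, -42/5, 69/4, -258/7, …
ICs: h(0) = 0, h′(0) = 0, h′′(0) = 0, h′′′(0) = -36, h′′′′(0) = 162.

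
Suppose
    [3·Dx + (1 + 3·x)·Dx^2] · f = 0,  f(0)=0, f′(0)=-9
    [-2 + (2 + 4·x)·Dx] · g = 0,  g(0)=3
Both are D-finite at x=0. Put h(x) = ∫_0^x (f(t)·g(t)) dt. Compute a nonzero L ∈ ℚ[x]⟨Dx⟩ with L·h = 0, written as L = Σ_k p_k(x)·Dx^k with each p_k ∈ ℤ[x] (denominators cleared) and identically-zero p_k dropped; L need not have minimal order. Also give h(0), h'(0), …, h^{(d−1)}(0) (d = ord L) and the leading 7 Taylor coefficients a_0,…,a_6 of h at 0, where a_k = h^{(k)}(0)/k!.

f: a_k = 0, -9, 27/2, -27, 243/4, -729/5, 729/2, …
g: a_k = 3, 3, -3/2, 3/2, -15/8, 21/8, -63/16, …
h₀=f·g: eliminate ⇒ L₀, order ≤ 2·1.
Integrate: L := L₀·Dx.
L = 3·x·Dx + (1 + 2·x)·Dx^2 + (1 + 7·x + 16·x^2 + 12·x^3)·Dx^3  (order 3).
h: a_k = 0, 0, -27/2, 9/2, -27/4, 27/2, -2367/80, …
ICs: h(0) = 0, h′(0) = 0, h′′(0) = -27.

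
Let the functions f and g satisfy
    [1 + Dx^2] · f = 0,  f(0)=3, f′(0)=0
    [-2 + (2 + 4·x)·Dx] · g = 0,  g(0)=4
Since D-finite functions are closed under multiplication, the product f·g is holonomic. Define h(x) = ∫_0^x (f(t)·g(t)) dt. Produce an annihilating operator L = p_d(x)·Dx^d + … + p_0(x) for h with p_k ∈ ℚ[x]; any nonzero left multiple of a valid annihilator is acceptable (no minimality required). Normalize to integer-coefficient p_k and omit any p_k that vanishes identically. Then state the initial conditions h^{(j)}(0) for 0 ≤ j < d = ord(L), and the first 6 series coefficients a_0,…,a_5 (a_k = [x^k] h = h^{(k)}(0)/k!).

f: a_k = 3, 0, -3/2, 0, 1/8, 0, …
g: a_k = 4, 4, -2, 2, -5/2, 7/2, …
f·g: L₀ = L_f ⊗_s L_g, ord ≤ 2·1.
h=∫₀ˣh₀: take L = L₀·Dx.
L = (4 + 4·x + 4·x^2)·Dx + (-2 - 4·x)·Dx^2 + (1 + 4·x + 4·x^2)·Dx^3  (order 3).
h: a_k = 0, 12, 6, -4, 0, -4/5, …
ICs: h(0) = 0, h′(0) = 12, h′′(0) = 12.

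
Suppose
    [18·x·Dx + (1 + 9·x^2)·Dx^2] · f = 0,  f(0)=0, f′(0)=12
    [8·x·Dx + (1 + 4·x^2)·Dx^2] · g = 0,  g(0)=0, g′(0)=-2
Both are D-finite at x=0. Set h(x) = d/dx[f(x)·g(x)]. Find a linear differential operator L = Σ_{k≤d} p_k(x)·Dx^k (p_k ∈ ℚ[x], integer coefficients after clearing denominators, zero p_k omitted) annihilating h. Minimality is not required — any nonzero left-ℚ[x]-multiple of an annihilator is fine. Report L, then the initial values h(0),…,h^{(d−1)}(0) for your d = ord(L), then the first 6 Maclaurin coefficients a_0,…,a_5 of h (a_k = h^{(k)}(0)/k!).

f: a_k = 0, 12, 0, -36, 0, 972/5, …
g: a_k = 0, -2, 0, 8/3, 0, -32/5, …
h₀=f·g: eliminate ⇒ L₀, order ≤ 2·2.
Derive L from L₀ (diff closure).
L = (-864·x - 18720·x^3 - 82944·x^5 + 134784·x^7 + 1119744·x^9) + (-52 - 3036·x^2 - 33696·x^4 - 72576·x^6 + 471744·x^8 + 1679616·x^10)·Dx + (-104·x - 2072·x^3 - 11232·x^5 + 13968·x^7 + 269568·x^9 + 559872·x^11)·Dx^2 + (-1 - 26·x^2 - 205·x^4 + 7380·x^8 + 33696·x^10 + 46656·x^12)·Dx^3  (order 3).
h: a_k = 0, -48, 0, 416, 0, -16848/5, …
ICs: h(0) = 0, h′(0) = -48, h′′(0) = 0.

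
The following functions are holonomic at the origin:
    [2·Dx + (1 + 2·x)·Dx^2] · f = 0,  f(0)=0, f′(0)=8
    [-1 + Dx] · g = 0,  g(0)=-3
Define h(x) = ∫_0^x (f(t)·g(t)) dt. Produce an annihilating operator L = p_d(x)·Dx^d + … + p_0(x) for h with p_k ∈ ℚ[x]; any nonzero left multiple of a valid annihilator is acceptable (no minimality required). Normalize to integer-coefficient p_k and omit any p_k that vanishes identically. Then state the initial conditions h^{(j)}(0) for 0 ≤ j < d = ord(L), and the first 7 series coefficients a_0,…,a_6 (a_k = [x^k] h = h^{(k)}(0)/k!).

f: a_k = 0, 8, -8, 32/3, -16, 128/5, -128/3, …
g: a_k = -3, -3, -3/2, -1/2, -1/8, -1/40, -1/240, …
h₀=f·g: eliminate ⇒ L₀, order ≤ 2·1.
h=∫h₀ ⇒ L = L₀·Dx.
L = (-1 + 2·x)·Dx - 4·x·Dx^2 + (1 + 2·x)·Dx^3  (order 3).
h: a_k = 0, 0, -12, 0, -5, 24/5, -209/30, …
ICs: h(0) = 0, h′(0) = 0, h′′(0) = -24.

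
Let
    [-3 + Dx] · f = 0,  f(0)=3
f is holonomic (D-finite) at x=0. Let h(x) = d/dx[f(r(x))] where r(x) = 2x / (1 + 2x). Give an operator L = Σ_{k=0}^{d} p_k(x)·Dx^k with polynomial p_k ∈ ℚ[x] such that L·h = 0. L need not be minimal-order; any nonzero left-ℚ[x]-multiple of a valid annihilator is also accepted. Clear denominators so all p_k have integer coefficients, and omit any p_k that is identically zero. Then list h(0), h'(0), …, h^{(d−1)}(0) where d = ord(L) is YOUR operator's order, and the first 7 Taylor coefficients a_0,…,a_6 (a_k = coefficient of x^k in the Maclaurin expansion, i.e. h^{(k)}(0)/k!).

L = (2 - 8·x) + (-1 - 4·x - 4·x^2)·Dx  (order 1).
h: a_k = 18, 36, -108, 72, 252, -4968/5, 9864/5, …
ICs: h(0) = 18.

f: a_k = 3, 9, 27/2, 27/2, 81/8, 243/40, 243/80, …
Change of var in L_f (x↦r) gives L₀.
Derive L from L₀ (diff closure).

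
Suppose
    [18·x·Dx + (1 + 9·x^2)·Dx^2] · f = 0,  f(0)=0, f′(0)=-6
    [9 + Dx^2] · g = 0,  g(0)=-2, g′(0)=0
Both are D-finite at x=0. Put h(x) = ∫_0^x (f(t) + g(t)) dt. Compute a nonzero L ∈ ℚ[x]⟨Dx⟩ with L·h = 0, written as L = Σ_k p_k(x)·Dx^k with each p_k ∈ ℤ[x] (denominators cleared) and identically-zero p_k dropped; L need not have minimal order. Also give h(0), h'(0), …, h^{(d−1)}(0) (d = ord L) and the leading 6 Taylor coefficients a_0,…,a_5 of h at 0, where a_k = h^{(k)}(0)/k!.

L = (-1782·x + 20412·x^3 + 13122·x^5)·Dx^2 + (-9 + 567·x^2 + 6561·x^4 + 6561·x^6)·Dx^3 + (-198·x + 2268·x^3 + 1458·x^5)·Dx^4 + (-1 + 63·x^2 + 729·x^4 + 729·x^6)·Dx^5  (order 5).
h: a_k = 0, -2, -3, 3, 9/2, -27/20, …
ICs: h(0) = 0, h′(0) = -2, h′′(0) = -6, h′′′(0) = 18, h′′′′(0) = 108.

f: a_k = 0, -6, 0, 18, 0, -486/5, …
g: a_k = -2, 0, 9, 0, -27/4, 0, …
Sum ⇒ L₀ = lclm(L_f,L_g) in ℚ(x)⟨Dx⟩.
h=∫h₀ ⇒ L = L₀·Dx.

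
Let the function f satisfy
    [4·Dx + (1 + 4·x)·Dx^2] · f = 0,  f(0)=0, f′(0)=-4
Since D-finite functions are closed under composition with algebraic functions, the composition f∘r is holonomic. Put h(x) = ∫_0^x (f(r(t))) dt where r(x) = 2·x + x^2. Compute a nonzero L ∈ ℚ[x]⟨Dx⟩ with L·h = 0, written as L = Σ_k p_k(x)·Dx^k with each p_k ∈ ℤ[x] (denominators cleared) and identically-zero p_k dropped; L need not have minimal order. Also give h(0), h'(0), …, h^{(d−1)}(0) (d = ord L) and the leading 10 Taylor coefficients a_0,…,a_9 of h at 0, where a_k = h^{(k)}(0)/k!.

f: a_k = 0, -4, 8, -64/3, 64, -1024/5, 2048/3, -16384/7, 8192, -262144/9, …
Substitute x→r, Dx→(1/r')Dx; clear ⇒ L₀.
h=∫₀ˣh₀: take L = L₀·Dx.
L = (7 + 8·x + 4·x^2)·Dx^2 + (1 + 9·x + 12·x^2 + 4·x^3)·Dx^3  (order 3).
h: a_k = 0, 0, -4, 28/3, -104/3, 776/5, -11584/15, 12352/3, -161344/7, 1204288/9, …
ICs: h(0) = 0, h′(0) = 0, h′′(0) = -8.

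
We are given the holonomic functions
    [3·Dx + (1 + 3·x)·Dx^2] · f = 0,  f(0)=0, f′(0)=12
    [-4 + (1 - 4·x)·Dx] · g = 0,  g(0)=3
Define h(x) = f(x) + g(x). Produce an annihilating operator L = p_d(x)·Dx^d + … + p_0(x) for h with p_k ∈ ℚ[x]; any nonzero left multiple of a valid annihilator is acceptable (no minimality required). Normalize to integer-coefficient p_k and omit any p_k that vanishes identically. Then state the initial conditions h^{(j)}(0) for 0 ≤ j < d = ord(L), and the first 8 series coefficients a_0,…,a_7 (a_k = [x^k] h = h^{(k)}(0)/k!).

L = (-432 - 288·x)·Dx + (-78 - 720·x - 576·x^2)·Dx^2 + (11 + x - 144·x^2 - 144·x^3)·Dx^3  (order 3).
h: a_k = 3, 24, 30, 228, 687, 16332/5, 11802, 352812/7, …
ICs: h(0) = 3, h′(0) = 24, h′′(0) = 60.

f: a_k = 0, 12, -18, 36, -81, 972/5, -486, 8748/7, …
g: a_k = 3, 12, 48, 192, 768, 3072, 12288, 49152, …
h₀=f+g: left-lcm gives L₀, ord ≤ 3.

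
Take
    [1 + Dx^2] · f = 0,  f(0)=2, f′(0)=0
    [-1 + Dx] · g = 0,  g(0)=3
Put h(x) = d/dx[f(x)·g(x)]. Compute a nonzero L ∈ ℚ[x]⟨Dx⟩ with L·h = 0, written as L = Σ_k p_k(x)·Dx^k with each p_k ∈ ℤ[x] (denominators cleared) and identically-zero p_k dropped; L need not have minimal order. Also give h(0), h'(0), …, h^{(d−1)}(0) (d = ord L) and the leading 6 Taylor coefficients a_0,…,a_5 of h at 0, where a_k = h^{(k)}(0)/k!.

f: a_k = 2, 0, -1, 0, 1/12, 0, …
g: a_k = 3, 3, 3/2, 1/2, 1/8, 1/40, …
L₀ := L_f ⊗_s L_g (sym. prod.), ord ≤ 2.
h=h₀': d/dx-closure on L₀ ⇒ L.
L = 2 - 2·Dx + Dx^2  (order 2).
h: a_k = 6, 0, -6, -4, -1, 0, …
ICs: h(0) = 6, h′(0) = 0.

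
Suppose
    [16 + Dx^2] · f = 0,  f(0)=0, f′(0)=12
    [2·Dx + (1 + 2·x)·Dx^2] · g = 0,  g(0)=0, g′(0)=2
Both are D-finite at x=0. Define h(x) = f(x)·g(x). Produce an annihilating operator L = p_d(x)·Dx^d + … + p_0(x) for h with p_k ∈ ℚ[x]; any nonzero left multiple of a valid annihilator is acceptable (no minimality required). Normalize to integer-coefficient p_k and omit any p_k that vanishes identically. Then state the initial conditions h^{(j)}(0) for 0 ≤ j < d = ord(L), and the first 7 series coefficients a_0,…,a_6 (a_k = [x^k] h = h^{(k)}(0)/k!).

L = (2688 + 27648·x + 93184·x^2 + 131072·x^3 + 65536·x^4) + (896 + 5888·x + 12288·x^2 + 8192·x^3)·Dx + (408 + 3712·x + 11904·x^2 + 16384·x^3 + 8192·x^4)·Dx^2 + (56 + 368·x + 768·x^2 + 512·x^3)·Dx^3 + (15 + 124·x + 380·x^2 + 512·x^3 + 256·x^4)·Dx^4  (order 4).
h: a_k = 0, 0, 24, -24, -32, 16, 128/3, …
ICs: h(0) = 0, h′(0) = 0, h′′(0) = 48, h′′′(0) = -144.

f: a_k = 0, 12, 0, -32, 0, 128/5, 0, …
g: a_k = 0, 2, -2, 8/3, -4, 32/5, -32/3, …
L₀ := L_f ⊗_s L_g (sym. prod.), ord ≤ 4.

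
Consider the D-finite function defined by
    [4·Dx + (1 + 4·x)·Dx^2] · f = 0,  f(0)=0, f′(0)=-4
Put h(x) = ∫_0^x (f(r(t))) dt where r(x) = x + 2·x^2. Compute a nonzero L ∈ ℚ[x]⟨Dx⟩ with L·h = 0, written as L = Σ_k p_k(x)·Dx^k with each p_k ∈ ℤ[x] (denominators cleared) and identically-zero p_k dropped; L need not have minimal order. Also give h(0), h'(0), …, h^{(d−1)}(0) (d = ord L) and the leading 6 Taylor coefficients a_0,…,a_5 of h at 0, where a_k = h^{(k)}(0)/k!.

L = (16·x + 32·x^2)·Dx^2 + (1 + 8·x + 24·x^2 + 32·x^3)·Dx^3  (order 3).
h: a_k = 0, 0, -2, 0, 8/3, -32/5, …
ICs: h(0) = 0, h′(0) = 0, h′′(0) = -4.

f: a_k = 0, -4, 8, -64/3, 64, -1024/5, …
Substitute x→r, Dx→(1/r')Dx; clear ⇒ L₀.
∫: right-multiply L₀ by Dx.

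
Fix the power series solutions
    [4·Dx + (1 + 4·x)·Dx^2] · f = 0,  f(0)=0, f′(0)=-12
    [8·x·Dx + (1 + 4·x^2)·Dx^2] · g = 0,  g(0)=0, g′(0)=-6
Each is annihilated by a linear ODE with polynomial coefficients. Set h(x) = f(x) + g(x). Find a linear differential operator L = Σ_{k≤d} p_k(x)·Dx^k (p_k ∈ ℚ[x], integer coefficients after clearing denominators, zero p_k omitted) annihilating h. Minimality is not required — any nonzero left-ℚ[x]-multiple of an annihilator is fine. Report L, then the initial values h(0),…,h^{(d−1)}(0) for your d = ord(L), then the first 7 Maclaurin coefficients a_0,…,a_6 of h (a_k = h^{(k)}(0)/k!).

L = (-8 - 96·x + 96·x^2 + 128·x^3)·Dx + (-10 - 16·x - 72·x^2 + 192·x^3 + 256·x^4)·Dx^2 + (-1 - 2·x + 8·x^2 + 8·x^3 + 48·x^4 + 64·x^5)·Dx^3  (order 3).
h: a_k = 0, -18, 24, -56, 192, -3168/5, 2048, …
ICs: h(0) = 0, h′(0) = -18, h′′(0) = 48.

f: a_k = 0, -12, 24, -64, 192, -3072/5, 2048, …
g: a_k = 0, -6, 0, 8, 0, -96/5, 0, …
L₀ := lclm(L_f,L_g); ord L₀ ≤ 2+2.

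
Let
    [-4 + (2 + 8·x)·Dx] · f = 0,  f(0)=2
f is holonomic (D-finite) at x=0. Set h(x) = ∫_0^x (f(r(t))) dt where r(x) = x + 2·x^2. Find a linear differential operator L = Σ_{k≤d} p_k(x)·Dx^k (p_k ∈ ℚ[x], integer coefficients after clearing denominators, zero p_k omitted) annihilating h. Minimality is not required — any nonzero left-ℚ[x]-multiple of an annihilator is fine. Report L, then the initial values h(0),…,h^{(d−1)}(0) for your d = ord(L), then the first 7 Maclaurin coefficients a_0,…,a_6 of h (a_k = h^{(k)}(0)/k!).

f: a_k = 2, 4, -4, 8, -20, 56, -168, …
f∘r: x↦r, Dx↦Dx/r' in L_f ⇒ L₀.
∫: right-multiply L₀ by Dx.
L = (-2 - 8·x)·Dx + (1 + 4·x + 8·x^2)·Dx^2  (order 2).
h: a_k = 0, 2, 2, 4/3, -2, 12/5, -4/3, …
ICs: h(0) = 0, h′(0) = 2.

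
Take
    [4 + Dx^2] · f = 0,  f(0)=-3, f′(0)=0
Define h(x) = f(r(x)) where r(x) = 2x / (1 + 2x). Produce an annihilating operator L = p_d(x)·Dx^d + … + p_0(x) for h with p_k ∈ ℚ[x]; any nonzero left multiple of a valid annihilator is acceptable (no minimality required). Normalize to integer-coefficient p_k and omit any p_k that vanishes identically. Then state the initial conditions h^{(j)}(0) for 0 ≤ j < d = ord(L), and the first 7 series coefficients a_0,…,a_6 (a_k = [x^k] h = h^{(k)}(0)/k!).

L = 16 + (4 + 24·x + 48·x^2 + 32·x^3)·Dx + (1 + 8·x + 24·x^2 + 32·x^3 + 16·x^4)·Dx^2  (order 2).
h: a_k = -3, 0, 24, -96, 256, -512, 9856/15, …
ICs: h(0) = -3, h′(0) = 0.

f: a_k = -3, 0, 6, 0, -2, 0, 4/15, …
L₀ from L_f via x↦r, Dx↦r'^{-1}Dx.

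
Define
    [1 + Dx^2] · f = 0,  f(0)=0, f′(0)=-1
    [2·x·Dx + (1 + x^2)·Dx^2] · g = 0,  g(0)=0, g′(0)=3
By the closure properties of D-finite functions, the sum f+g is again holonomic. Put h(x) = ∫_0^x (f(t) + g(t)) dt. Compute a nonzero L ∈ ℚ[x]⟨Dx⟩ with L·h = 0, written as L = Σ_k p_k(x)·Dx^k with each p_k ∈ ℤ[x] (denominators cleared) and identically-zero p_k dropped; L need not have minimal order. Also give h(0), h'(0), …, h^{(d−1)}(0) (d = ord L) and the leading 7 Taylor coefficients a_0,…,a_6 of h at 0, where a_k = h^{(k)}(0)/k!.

f: a_k = 0, -1, 0, 1/6, 0, -1/120, 0, …
g: a_k = 0, 3, 0, -1, 0, 3/5, 0, …
Sum ⇒ L₀ = lclm(L_f,L_g) in ℚ(x)⟨Dx⟩.
h=∫h₀ ⇒ L = L₀·Dx.
L = (-22·x + 28·x^3 + 2·x^5)·Dx^2 + (-1 + 7·x^2 + 9·x^4 + x^6)·Dx^3 + (-22·x + 28·x^3 + 2·x^5)·Dx^4 + (-1 + 7·x^2 + 9·x^4 + x^6)·Dx^5  (order 5).
h: a_k = 0, 0, 1, 0, -5/24, 0, 71/720, …
ICs: h(0) = 0, h′(0) = 0, h′′(0) = 2, h′′′(0) = 0, h′′′′(0) = -5.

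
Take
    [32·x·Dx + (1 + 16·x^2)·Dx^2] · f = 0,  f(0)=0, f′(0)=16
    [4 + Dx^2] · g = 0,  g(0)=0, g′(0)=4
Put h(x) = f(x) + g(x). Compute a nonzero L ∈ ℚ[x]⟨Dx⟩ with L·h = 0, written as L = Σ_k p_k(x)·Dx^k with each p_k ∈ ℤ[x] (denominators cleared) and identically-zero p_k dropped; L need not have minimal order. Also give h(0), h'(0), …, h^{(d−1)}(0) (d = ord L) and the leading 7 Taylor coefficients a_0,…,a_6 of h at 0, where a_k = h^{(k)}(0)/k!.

L = (-6016·x + 102400·x^3 + 32768·x^5)·Dx + (-28 + 1216·x^2 + 27648·x^4 + 16384·x^6)·Dx^2 + (-1504·x + 25600·x^3 + 8192·x^5)·Dx^3 + (-7 + 304·x^2 + 6912·x^4 + 4096·x^6)·Dx^4  (order 4).
h: a_k = 0, 20, 0, -88, 0, 12296/15, 0, …
ICs: h(0) = 0, h′(0) = 20, h′′(0) = 0, h′′′(0) = -528.

f: a_k = 0, 16, 0, -256/3, 0, 4096/5, 0, …
g: a_k = 0, 4, 0, -8/3, 0, 8/15, 0, …
L₀ := lclm(L_f,L_g); ord L₀ ≤ 2+2.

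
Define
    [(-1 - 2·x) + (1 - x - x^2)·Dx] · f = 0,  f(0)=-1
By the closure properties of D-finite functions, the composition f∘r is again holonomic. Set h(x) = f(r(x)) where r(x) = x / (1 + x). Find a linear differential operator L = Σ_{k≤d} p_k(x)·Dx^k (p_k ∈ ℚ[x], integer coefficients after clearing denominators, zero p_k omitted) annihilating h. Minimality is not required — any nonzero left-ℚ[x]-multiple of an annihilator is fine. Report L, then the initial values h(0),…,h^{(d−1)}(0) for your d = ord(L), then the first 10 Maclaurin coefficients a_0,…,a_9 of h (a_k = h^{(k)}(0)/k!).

f: a_k = -1, -1, -2, -3, -5, -8, -13, -21, -34, -55, …
L₀ from L_f via x↦r, Dx↦r'^{-1}Dx.
L = (1 + 3·x) + (-1 - 2·x + x^3)·Dx  (order 1).
h: a_k = -1, -1, -1, 0, -1, 1, -2, 3, -5, 8, …
ICs: h(0) = -1.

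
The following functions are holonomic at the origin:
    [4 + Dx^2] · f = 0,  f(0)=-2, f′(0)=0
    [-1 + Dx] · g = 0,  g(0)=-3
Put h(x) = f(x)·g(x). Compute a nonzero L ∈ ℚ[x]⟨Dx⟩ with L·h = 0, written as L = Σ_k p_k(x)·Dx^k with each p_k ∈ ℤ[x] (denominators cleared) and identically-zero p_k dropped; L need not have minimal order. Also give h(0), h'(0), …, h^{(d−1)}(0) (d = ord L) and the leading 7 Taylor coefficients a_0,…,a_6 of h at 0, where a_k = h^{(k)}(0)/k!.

L = 5 - 2·Dx + Dx^2  (order 2).
h: a_k = 6, 6, -9, -11, -7/4, 41/20, 39/40, …
ICs: h(0) = 6, h′(0) = 6.

f: a_k = -2, 0, 4, 0, -4/3, 0, 8/45, …
g: a_k = -3, -3, -3/2, -1/2, -1/8, -1/40, -1/240, …
h₀=f·g: eliminate ⇒ L₀, order ≤ 2·1.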